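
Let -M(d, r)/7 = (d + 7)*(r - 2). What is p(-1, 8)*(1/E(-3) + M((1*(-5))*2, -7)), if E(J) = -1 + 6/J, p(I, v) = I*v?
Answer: 4544/3 ≈ 1514.7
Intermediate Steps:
M(d, r) = -7*(-2 + r)*(7 + d) (M(d, r) = -7*(d + 7)*(r - 2) = -7*(7 + d)*(-2 + r) = -7*(-2 + r)*(7 + d))
p(-1, 8)*(1/E(-3) + M((1*(-5))*2, -7)) = (-1*8)*(1/((6 - 1*(-3))/(-3)) + (98 - 49*(-7) + 14*((1*(-5))*2) - 7*(1*(-5))*2*(-7))) = -8*(1/(-(6 + 3)/3) + (98 + 343 + 14*(-5*2) - 7*(-5*2)*(-7))) = -8*(1/(-⅓*9) + (98 + 343 + 14*(-10) - 7*(-10)*(-7))) = -8*(1/(-3) + (98 + 343 - 140 - 490)) = -8*(-⅓ - 189) = -8*(-568/3) = 4544/3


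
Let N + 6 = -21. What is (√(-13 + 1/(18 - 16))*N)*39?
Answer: -5265*I*√2/2 ≈ -3722.9*I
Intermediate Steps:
N = -27 (N = -6 - 21 = -27)
(√(-13 + 1/(18 - 16))*N)*39 = (√(-13 + 1/(18 - 16))*(-27))*39 = (√(-13 + 1/2)*(-27))*39 = (√(-13 + ½)*(-27))*39 = (√(-25/2)*(-27))*39 = ((5*I*√2/2)*(-27))*39 = -135*I*√2/2*39 = -5265*I*√2/2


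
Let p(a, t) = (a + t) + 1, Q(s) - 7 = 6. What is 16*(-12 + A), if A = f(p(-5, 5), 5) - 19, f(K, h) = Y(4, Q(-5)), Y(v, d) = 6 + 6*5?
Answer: 80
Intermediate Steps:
Q(s) = 13 (Q(s) = 7 + 6 = 13)
p(a, t) = 1 + a + t
Y(v, d) = 36 (Y(v, d) = 6 + 30 = 36)
f(K, h) = 36
A = 17 (A = 36 - 19 = 17)
16*(-12 + A) = 16*(-12 + 17) = 16*5 = 80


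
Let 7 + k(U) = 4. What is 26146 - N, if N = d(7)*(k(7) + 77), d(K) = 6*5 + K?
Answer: 23408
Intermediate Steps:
k(U) = -3 (k(U) = -7 + 4 = -3)
d(K) = 30 + K
N = 2738 (N = (30 + 7)*(-3 + 77) = 37*74 = 2738)
26146 - N = 26146 - 1*2738 = 26146 - 2738 = 23408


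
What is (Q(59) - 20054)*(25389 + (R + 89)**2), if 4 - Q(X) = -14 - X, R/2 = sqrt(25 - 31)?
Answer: -664954422 - 7111812*I*sqrt(6) ≈ -6.6495e+8 - 1.742e+7*I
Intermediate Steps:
R = 2*I*sqrt(6) (R = 2*sqrt(25 - 31) = 2*sqrt(-6) = 2*(I*sqrt(6)) = 2*I*sqrt(6) ≈ 4.899*I)
Q(X) = 18 + X (Q(X) = 4 - (-14 - X) = 4 + (14 + X) = 18 + X)
(Q(59) - 20054)*(25389 + (R + 89)**2) = ((18 + 59) - 20054)*(25389 + (2*I*sqrt(6) + 89)**2) = (77 - 20054)*(25389 + (89 + 2*I*sqrt(6))**2) = -19977*(25389 + (89 + 2*I*sqrt(6))**2) = -507196053 - 19977*(89 + 2*I*sqrt(6))**2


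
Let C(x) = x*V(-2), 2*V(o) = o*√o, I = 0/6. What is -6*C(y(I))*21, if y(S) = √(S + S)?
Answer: 0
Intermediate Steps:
I = 0 (I = 0*(⅙) = 0)
y(S) = √2*√S (y(S) = √(2*S) = √2*√S)
V(o) = o^(3/2)/2 (V(o) = (o*√o)/2 = o^(3/2)/2)
C(x) = -I*x*√2 (C(x) = x*((-2)^(3/2)/2) = x*((-2*I*√2)/2) = x*(-I*√2) = -I*x*√2)
-6*C(y(I))*21 = -(-6)*I*√2*√0*√2*21 = -(-6)*I*√2*0*√2*21 = -(-6)*I*0*√2*21 = -6*0*21 = 0*21 = 0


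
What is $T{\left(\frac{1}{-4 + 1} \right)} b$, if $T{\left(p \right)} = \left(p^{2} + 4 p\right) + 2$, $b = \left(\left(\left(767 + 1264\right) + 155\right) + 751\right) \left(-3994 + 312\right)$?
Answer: $- \frac{25232746}{3} \approx -8.4109 \cdot 10^{6}$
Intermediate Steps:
$b = -10814034$ ($b = \left(\left(2031 + 155\right) + 751\right) \left(-3682\right) = \left(2186 + 751\right) \left(-3682\right) = 2937 \left(-3682\right) = -10814034$)
$T{\left(p \right)} = 2 + p^{2} + 4 p$
$T{\left(\frac{1}{-4 + 1} \right)} b = \left(2 + \left(\frac{1}{-4 + 1}\right)^{2} + \frac{4}{-4 + 1}\right) \left(-10814034\right) = \left(2 + \left(\frac{1}{-3}\right)^{2} + \frac{4}{-3}\right) \left(-10814034\right) = \left(2 + \left(- \frac{1}{3}\right)^{2} + 4 \left(- \frac{1}{3}\right)\right) \left(-10814034\right) = \left(2 + \frac{1}{9} - \frac{4}{3}\right) \left(-10814034\right) = \frac{7}{9} \left(-10814034\right) = - \frac{25232746}{3}$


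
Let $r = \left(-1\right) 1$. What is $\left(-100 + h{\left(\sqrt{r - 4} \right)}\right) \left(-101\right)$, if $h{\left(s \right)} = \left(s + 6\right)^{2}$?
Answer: $6969 - 1212 i \sqrt{5} \approx 6969.0 - 2710.1 i$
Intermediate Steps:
$r = -1$
$h{\left(s \right)} = \left(6 + s\right)^{2}$
$\left(-100 + h{\left(\sqrt{r - 4} \right)}\right) \left(-101\right) = \left(-100 + \left(6 + \sqrt{-1 - 4}\right)^{2}\right) \left(-101\right) = \left(-100 + \left(6 + \sqrt{-5}\right)^{2}\right) \left(-101\right) = \left(-100 + \left(6 + i \sqrt{5}\right)^{2}\right) \left(-101\right) = 10100 - 101 \left(6 + i \sqrt{5}\right)^{2}$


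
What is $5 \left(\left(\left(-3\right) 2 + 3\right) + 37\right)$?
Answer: $170$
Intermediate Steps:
$5 \left(\left(\left(-3\right) 2 + 3\right) + 37\right) = 5 \left(\left(-6 + 3\right) + 37\right) = 5 \left(-3 + 37\right) = 5 \cdot 34 = 170$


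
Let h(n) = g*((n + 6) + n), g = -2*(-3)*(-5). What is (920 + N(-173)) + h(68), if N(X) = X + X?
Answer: -3686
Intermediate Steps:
g = -30 (g = 6*(-5) = -30)
N(X) = 2*X
h(n) = -180 - 60*n (h(n) = -30*((n + 6) + n) = -30*((6 + n) + n) = -30*(6 + 2*n) = -180 - 60*n)
(920 + N(-173)) + h(68) = (920 + 2*(-173)) + (-180 - 60*68) = (920 - 346) + (-180 - 4080) = 574 - 4260 = -3686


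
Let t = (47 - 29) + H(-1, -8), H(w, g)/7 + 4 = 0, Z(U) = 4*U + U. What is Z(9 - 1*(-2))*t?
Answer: -550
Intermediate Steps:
Z(U) = 5*U
H(w, g) = -28 (H(w, g) = -28 + 7*0 = -28 + 0 = -28)
t = -10 (t = (47 - 29) - 28 = 18 - 28 = -10)
Z(9 - 1*(-2))*t = (5*(9 - 1*(-2)))*(-10) = (5*(9 + 2))*(-10) = (5*11)*(-10) = 55*(-10) = -550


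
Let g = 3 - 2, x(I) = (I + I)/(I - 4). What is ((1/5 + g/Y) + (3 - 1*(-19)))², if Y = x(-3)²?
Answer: 17986081/32400 ≈ 555.13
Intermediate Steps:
x(I) = 2*I/(-4 + I) (x(I) = (2*I)/(-4 + I) = 2*I/(-4 + I))
Y = 36/49 (Y = (2*(-3)/(-4 - 3))² = (2*(-3)/(-7))² = (2*(-3)*(-⅐))² = (6/7)² = 36/49 ≈ 0.73469)
g = 1
((1/5 + g/Y) + (3 - 1*(-19)))² = ((1/5 + 1/(36/49)) + (3 - 1*(-19)))² = ((1*(⅕) + 1*(49/36)) + (3 + 19))² = ((⅕ + 49/36) + 22)² = (281/180 + 22)² = (4241/180)² = 17986081/32400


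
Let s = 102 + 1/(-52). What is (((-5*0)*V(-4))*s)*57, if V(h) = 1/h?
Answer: 0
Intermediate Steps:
s = 5303/52 (s = 102 - 1/52 = 5303/52 ≈ 101.98)
V(h) = 1/h
(((-5*0)*V(-4))*s)*57 = ((-5*0/(-4))*(5303/52))*57 = ((0*(-1/4))*(5303/52))*57 = (0*(5303/52))*57 = 0*57 = 0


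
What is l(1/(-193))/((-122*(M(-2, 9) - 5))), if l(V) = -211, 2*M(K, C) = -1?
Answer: -211/671 ≈ -0.31446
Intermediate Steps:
M(K, C) = -1/2 (M(K, C) = (1/2)*(-1) = -1/2)
l(1/(-193))/((-122*(M(-2, 9) - 5))) = -211*(-1/(122*(-1/2 - 5))) = -211/((-122*(-11/2))) = -211/671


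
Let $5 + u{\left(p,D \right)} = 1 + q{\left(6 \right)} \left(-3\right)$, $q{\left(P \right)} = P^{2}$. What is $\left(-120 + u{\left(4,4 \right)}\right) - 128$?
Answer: $-360$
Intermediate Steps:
$u{\left(p,D \right)} = -112$ ($u{\left(p,D \right)} = -5 + \left(1 + 6^{2} \left(-3\right)\right) = -5 + \left(1 + 36 \left(-3\right)\right) = -5 + \left(1 - 108\right) = -5 - 107 = -112$)
$\left(-120 + u{\left(4,4 \right)}\right) - 128 = \left(-120 - 112\right) - 128 = -232 - 128 = -360$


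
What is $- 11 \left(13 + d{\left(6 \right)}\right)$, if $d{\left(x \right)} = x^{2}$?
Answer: $-539$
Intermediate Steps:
$- 11 \left(13 + d{\left(6 \right)}\right) = - 11 \left(13 + 6^{2}\right) = - 11 \left(13 + 36\right) = \left(-11\right) 49 = -539$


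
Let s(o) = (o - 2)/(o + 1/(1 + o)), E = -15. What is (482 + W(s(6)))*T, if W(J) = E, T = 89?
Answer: 41563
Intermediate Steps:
s(o) = (-2 + o)/(o + 1/(1 + o))
W(J) = -15
(482 + W(s(6)))*T = (482 - 15)*89 = 467*89 = 41563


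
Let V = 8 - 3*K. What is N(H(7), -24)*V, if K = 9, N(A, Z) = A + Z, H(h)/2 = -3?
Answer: 570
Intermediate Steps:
H(h) = -6 (H(h) = 2*(-3) = -6)
V = -19 (V = 8 - 3*9 = 8 - 27 = -19)
N(H(7), -24)*V = (-6 - 24)*(-19) = -30*(-19) = 570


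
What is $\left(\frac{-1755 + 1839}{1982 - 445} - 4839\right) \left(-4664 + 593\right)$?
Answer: $\frac{30277895589}{1537} \approx 1.9699 \cdot 10^{7}$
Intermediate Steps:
$\left(\frac{-1755 + 1839}{1982 - 445} - 4839\right) \left(-4664 + 593\right) = \left(\frac{84}{1537} - 4839\right) \left(-4071\right) = \left(- \frac{7437459}{1537}\right) \left(-4071\right) = \frac{30277895589}{1537}$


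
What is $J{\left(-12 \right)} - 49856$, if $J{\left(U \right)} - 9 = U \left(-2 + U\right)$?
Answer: $-49679$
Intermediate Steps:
$J{\left(U \right)} = 9 + U \left(-2 + U\right)$
$J{\left(-12 \right)} - 49856 = \left(9 + \left(-12\right)^{2} - -24\right) - 49856 = \left(9 + 144 + 24\right) - 49856 = 177 - 49856 = -49679$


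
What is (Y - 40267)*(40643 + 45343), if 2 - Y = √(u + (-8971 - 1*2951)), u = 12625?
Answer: -3462226290 - 85986*√703 ≈ -3.4645e+9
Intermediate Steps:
Y = 2 - √703 (Y = 2 - √(12625 + (-8971 - 1*2951)) = 2 - √(12625 + (-8971 - 2951)) = 2 - √(12625 - 11922) = 2 - √703 ≈ -24.514)
(Y - 40267)*(40643 + 45343) = ((2 - √703) - 40267)*(40643 + 45343) = (-40265 - √703)*85986 = -3462226290 - 85986*√703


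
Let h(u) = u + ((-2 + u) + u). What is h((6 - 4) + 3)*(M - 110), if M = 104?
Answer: -78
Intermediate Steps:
h(u) = -2 + 3*u (h(u) = u + (-2 + 2*u) = -2 + 3*u)
h((6 - 4) + 3)*(M - 110) = (-2 + 3*((6 - 4) + 3))*(104 - 110) = (-2 + 3*(2 + 3))*(-6) = (-2 + 3*5)*(-6) = (-2 + 15)*(-6) = 13*(-6) = -78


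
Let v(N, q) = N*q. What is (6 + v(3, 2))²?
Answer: 144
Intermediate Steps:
(6 + v(3, 2))² = (6 + 3*2)² = (6 + 6)² = 12² = 144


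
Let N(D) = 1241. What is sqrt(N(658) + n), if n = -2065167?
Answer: I*sqrt(2063926) ≈ 1436.6*I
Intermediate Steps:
sqrt(N(658) + n) = sqrt(1241 - 2065167) = sqrt(-2063926) = I*sqrt(2063926)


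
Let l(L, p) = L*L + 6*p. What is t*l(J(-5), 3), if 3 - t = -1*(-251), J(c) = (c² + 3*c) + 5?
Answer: -60264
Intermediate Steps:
J(c) = 5 + c² + 3*c
t = -248 (t = 3 - (-1)*(-251) = 3 - 1*251 = 3 - 251 = -248)
l(L, p) = L² + 6*p
t*l(J(-5), 3) = -248*((5 + (-5)² + 3*(-5))² + 6*3) = -248*((5 + 25 - 15)² + 18) = -248*(15² + 18) = -248*(225 + 18) = -248*243 = -60264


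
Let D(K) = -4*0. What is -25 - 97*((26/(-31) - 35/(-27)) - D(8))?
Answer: -58076/837 ≈ -69.386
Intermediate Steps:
D(K) = 0
-25 - 97*((26/(-31) - 35/(-27)) - D(8)) = -25 - 97*((26/(-31) - 35/(-27)) - 1*0) = -25 - 97*((26*(-1/31) - 35*(-1/27)) + 0) = -25 - 97*((-26/31 + 35/27) + 0) = -25 - 97*(383/837 + 0) = -25 - 97*383/837 = -25 - 37151/837 = -58076/837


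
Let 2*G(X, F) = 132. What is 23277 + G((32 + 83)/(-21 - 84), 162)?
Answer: 23343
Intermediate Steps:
G(X, F) = 66 (G(X, F) = (½)*132 = 66)
23277 + G((32 + 83)/(-21 - 84), 162) = 23277 + 66 = 23343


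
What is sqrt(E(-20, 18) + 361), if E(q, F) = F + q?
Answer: sqrt(359) ≈ 18.947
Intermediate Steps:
sqrt(E(-20, 18) + 361) = sqrt((18 - 20) + 361) = sqrt(-2 + 361) = sqrt(359)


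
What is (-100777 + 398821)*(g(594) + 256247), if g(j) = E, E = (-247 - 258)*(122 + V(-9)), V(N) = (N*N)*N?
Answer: 167733798408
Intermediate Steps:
V(N) = N³ (V(N) = N²*N = N³)
E = 306535 (E = (-247 - 258)*(122 + (-9)³) = -505*(122 - 729) = -505*(-607) = 306535)
g(j) = 306535
(-100777 + 398821)*(g(594) + 256247) = (-100777 + 398821)*(306535 + 256247) = 298044*562782 = 167733798408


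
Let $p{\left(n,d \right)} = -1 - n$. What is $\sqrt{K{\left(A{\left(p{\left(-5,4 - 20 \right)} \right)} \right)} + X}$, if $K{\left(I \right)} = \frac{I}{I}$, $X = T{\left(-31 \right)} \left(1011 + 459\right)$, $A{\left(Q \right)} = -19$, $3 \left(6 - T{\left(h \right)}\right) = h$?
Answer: $\sqrt{24011} \approx 154.95$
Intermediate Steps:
$T{\left(h \right)} = 6 - \frac{h}{3}$
$X = 24010$ ($X = \left(6 - - \frac{31}{3}\right) \left(1011 + 459\right) = \left(6 + \frac{31}{3}\right) 1470 = \frac{49}{3} \cdot 1470 = 24010$)
$K{\left(I \right)} = 1$
$\sqrt{K{\left(A{\left(p{\left(-5,4 - 20 \right)} \right)} \right)} + X} = \sqrt{1 + 24010} = \sqrt{24011}$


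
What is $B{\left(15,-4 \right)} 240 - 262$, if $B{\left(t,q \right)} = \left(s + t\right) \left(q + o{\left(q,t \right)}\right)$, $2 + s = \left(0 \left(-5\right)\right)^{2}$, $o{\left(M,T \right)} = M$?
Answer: $-25222$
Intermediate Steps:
$s = -2$ ($s = -2 + \left(0 \left(-5\right)\right)^{2} = -2 + 0^{2} = -2 + 0 = -2$)
$B{\left(t,q \right)} = 2 q \left(-2 + t\right)$ ($B{\left(t,q \right)} = \left(-2 + t\right) \left(q + q\right) = \left(-2 + t\right) 2 q = 2 q \left(-2 + t\right)$)
$B{\left(15,-4 \right)} 240 - 262 = 2 \left(-4\right) \left(-2 + 15\right) 240 - 262 = 2 \left(-4\right) 13 \cdot 240 - 262 = \left(-104\right) 240 - 262 = -24960 - 262 = -25222$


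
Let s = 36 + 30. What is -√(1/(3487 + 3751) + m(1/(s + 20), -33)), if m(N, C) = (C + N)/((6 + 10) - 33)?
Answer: -√13581720950413/2645489 ≈ -1.3931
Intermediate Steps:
s = 66
m(N, C) = -C/17 - N/17 (m(N, C) = (C + N)/(16 - 33) = (C + N)/(-17) = (C + N)*(-1/17) = -C/17 - N/17)
-√(1/(3487 + 3751) + m(1/(s + 20), -33)) = -√(1/(3487 + 3751) + (-1/17*(-33) - 1/(17*(66 + 20)))) = -√(1/7238 + (33/17 - 1/17/86)) = -√(1/7238 + (33/17 - 1/17*1/86)) = -√(1/7238 + (33/17 - 1/1462)) = -√(1/7238 + 2837/1462) = -√(5133917/2645489) = -√13581720950413/2645489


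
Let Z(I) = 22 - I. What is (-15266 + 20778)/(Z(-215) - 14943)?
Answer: -2756/7353 ≈ -0.37481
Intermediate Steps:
(-15266 + 20778)/(Z(-215) - 14943) = (-15266 + 20778)/((22 - 1*(-215)) - 14943) = 5512/((22 + 215) - 14943) = 5512/(237 - 14943) = 5512/(-14706) = 5512*(-1/14706) = -2756/7353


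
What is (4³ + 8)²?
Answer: 5184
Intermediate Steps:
(4³ + 8)² = (64 + 8)² = 72² = 5184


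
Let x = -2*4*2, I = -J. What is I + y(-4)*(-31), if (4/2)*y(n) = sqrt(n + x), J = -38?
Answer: 38 - 31*I*sqrt(5) ≈ 38.0 - 69.318*I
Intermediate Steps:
I = 38 (I = -1*(-38) = 38)
x = -16 (x = -8*2 = -16)
y(n) = sqrt(-16 + n)/2 (y(n) = sqrt(n - 16)/2 = sqrt(-16 + n)/2)
I + y(-4)*(-31) = 38 + (sqrt(-16 - 4)/2)*(-31) = 38 + (sqrt(-20)/2)*(-31) = 38 + ((2*I*sqrt(5))/2)*(-31) = 38 + (I*sqrt(5))*(-31) = 38 - 31*I*sqrt(5)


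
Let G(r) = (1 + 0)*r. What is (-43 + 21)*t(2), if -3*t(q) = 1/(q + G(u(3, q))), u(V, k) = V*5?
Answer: 22/51 ≈ 0.43137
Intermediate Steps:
u(V, k) = 5*V
G(r) = r (G(r) = 1*r = r)
t(q) = -1/(3*(15 + q)) (t(q) = -1/(3*(q + 5*3)) = -1/(3*(q + 15)) = -1/(3*(15 + q)))
(-43 + 21)*t(2) = (-43 + 21)*(-1/(45 + 3*2)) = -(-22)/(45 + 6) = -(-22)/51 = -22*(-1/51) = 22/51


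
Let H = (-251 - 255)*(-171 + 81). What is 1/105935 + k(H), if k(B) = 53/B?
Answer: 1132019/964855980 ≈ 0.0011733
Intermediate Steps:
H = 45540 (H = -506*(-90) = 45540)
1/105935 + k(H) = 1/105935 + 53/45540 = 1132019/964855980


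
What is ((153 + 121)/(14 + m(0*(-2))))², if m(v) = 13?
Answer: 75076/729 ≈ 102.98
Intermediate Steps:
((153 + 121)/(14 + m(0*(-2))))² = ((153 + 121)/(14 + 13))² = (274/27)² = 75076/729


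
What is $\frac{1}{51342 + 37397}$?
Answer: $\frac{1}{88739} \approx 1.1269 \cdot 10^{-5}$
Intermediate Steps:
$\frac{1}{51342 + 37397} = \frac{1}{88739}$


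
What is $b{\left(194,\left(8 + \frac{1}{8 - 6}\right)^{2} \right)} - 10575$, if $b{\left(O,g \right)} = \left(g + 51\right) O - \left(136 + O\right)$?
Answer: $\frac{26011}{2} \approx 13006.0$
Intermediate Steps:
$b{\left(O,g \right)} = -136 - O + O \left(51 + g\right)$ ($b{\left(O,g \right)} = \left(51 + g\right) O - \left(136 + O\right) = O \left(51 + g\right) - \left(136 + O\right) = -136 - O + O \left(51 + g\right)$)
$b{\left(194,\left(8 + \frac{1}{8 - 6}\right)^{2} \right)} - 10575 = \left(-136 + 50 \cdot 194 + 194 \left(8 + \frac{1}{8 - 6}\right)^{2}\right) - 10575 = \left(-136 + 9700 + 194 \left(8 + \frac{1}{2}\right)^{2}\right) - 10575 = \left(-136 + 9700 + 194 \left(\frac{17}{2}\right)^{2}\right) - 10575 = \left(-136 + 9700 + 194 \cdot \frac{289}{4}\right) - 10575 = \left(-136 + 9700 + \frac{28033}{2}\right) - 10575 = \frac{47161}{2} - 10575 = \frac{26011}{2}$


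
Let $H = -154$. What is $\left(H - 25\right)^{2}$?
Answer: $32041$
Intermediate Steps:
$\left(H - 25\right)^{2} = \left(-154 - 25\right)^{2} = \left(-179\right)^{2} = 32041$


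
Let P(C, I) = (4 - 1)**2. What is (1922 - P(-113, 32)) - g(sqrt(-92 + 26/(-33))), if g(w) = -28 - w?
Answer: 1941 + I*sqrt(101046)/33 ≈ 1941.0 + 9.6326*I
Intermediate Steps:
P(C, I) = 9 (P(C, I) = 3**2 = 9)
(1922 - P(-113, 32)) - g(sqrt(-92 + 26/(-33))) = (1922 - 1*9) - (-28 - sqrt(-92 + 26/(-33))) = (1922 - 9) - (-28 - sqrt(-92 + 26*(-1/33))) = 1913 - (-28 - sqrt(-92 - 26/33)) = 1913 - (-28 - sqrt(-3062/33)) = 1913 - (-28 - I*sqrt(101046)/33) = 1913 + (28 + I*sqrt(101046)/33) = 1941 + I*sqrt(101046)/33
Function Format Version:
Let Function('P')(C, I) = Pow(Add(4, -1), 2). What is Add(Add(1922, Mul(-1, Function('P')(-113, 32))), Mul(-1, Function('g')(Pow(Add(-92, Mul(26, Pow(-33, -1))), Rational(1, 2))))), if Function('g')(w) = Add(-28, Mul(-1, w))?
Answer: Add(1941, Mul(Rational(1, 33), I, Pow(101046, Rational(1, 2)))) ≈ Add(1941.0, Mul(9.6326, I))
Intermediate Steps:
Function('P')(C, I) = 9 (Function('P')(C, I) = Pow(3, 2) = 9)
Add(Add(1922, Mul(-1, Function('P')(-113, 32))), Mul(-1, Function('g')(Pow(Add(-92, Mul(26, Pow(-33, -1))), Rational(1, 2))))) = Add(Add(1922, Mul(-1, 9)), Mul(-1, Add(-28, Mul(-1, Pow(Add(-92, Mul(26, Pow(-33, -1))), Rational(1, 2)))))) = Add(Add(1922, -9), Mul(-1, Add(-28, Mul(-1, Pow(Add(-92, Mul(26, Rational(-1, 33))), Rational(1, 2)))))) = Add(1913, Mul(-1, Add(-28, Mul(-1, Pow(Add(-92, Rational(-26, 33)), Rational(1, 2)))))) = Add(1913, Mul(-1, Add(-28, Mul(-1, Pow(Rational(-3062, 33), Rational(1, 2)))))) = Add(1913, Mul(-1, Add(-28, Mul(-1, Mul(Rational(1, 33), I, Pow(101046, Rational(1, 2))))))) = Add(1913, Mul(-1, Add(-28, Mul(Rational(-1, 33), I, Pow(101046, Rational(1, 2)))))) = Add(1913, Add(28, Mul(Rational(1, 33), I, Pow(101046, Rational(1, 2))))) = Add(1941, Mul(Rational(1, 33), I, Pow(101046, Rational(1, 2))))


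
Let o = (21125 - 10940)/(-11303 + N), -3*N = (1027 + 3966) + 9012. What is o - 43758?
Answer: -2096651367/47914 ≈ -43759.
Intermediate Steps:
N = -14005/3 (N = -((1027 + 3966) + 9012)/3 = -(4993 + 9012)/3 = -⅓*14005 = -14005/3 ≈ -4668.3)
o = -30555/47914 (o = (21125 - 10940)/(-11303 - 14005/3) = 10185/(-47914/3) = 10185*(-3/47914) = -30555/47914 ≈ -0.63770)
o - 43758 = -30555/47914 - 43758 = -2096651367/47914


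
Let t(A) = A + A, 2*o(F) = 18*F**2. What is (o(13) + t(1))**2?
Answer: 2319529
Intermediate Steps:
o(F) = 9*F**2 (o(F) = (18*F**2)/2 = 9*F**2)
t(A) = 2*A
(o(13) + t(1))**2 = (9*13**2 + 2*1)**2 = (9*169 + 2)**2 = (1521 + 2)**2 = 1523**2 = 2319529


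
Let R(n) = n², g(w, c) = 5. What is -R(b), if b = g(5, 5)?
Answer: -25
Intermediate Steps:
b = 5
-R(b) = -1*5² = -1*25 = -25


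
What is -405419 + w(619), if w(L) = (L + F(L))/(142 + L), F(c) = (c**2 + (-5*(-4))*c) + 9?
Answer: -308127690/761 ≈ -4.0490e+5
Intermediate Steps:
F(c) = 9 + c**2 + 20*c (F(c) = (c**2 + 20*c) + 9 = 9 + c**2 + 20*c)
w(L) = (9 + L**2 + 21*L)/(142 + L) (w(L) = (L + (9 + L**2 + 20*L))/(142 + L) = (9 + L**2 + 21*L)/(142 + L))
-405419 + w(619) = -405419 + (9 + 619**2 + 21*619)/(142 + 619) = -405419 + (9 + 383161 + 12999)/761 = -405419 + (1/761)*396169 = -405419 + 396169/761 = -308127690/761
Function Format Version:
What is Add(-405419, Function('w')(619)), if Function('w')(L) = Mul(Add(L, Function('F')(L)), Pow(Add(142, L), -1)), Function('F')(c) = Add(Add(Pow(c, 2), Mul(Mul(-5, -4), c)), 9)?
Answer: Rational(-308127690, 761) ≈ -4.0490e+5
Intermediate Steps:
Function('F')(c) = Add(9, Pow(c, 2), Mul(20, c)) (Function('F')(c) = Add(Add(Pow(c, 2), Mul(20, c)), 9) = Add(9, Pow(c, 2), Mul(20, c)))
Function('w')(L) = Mul(Pow(Add(142, L), -1), Add(9, Pow(L, 2), Mul(21, L))) (Function('w')(L) = Mul(Add(L, Add(9, Pow(L, 2), Mul(20, L))), Pow(Add(142, L), -1)) = Mul(Add(9, Pow(L, 2), Mul(21, L)), Pow(Add(142, L), -1)) = Mul(Pow(Add(142, L), -1), Add(9, Pow(L, 2), Mul(21, L))))
Add(-405419, Function('w')(619)) = Add(-405419, Mul(Pow(Add(142, 619), -1), Add(9, Pow(619, 2), Mul(21, 619)))) = Add(-405419, Mul(Pow(761, -1), Add(9, 383161, 12999))) = Add(-405419, Mul(Rational(1, 761), 396169)) = Add(-405419, Rational(396169, 761)) = Rational(-308127690, 761)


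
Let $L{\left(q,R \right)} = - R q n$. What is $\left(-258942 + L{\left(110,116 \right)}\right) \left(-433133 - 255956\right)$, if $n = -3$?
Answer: $152055756918$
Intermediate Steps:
$L{\left(q,R \right)} = 3 R q$ ($L{\left(q,R \right)} = - R q \left(-3\right) = - \left(-3\right) R q = 3 R q$)
$\left(-258942 + L{\left(110,116 \right)}\right) \left(-433133 - 255956\right) = \left(-258942 + 3 \cdot 116 \cdot 110\right) \left(-433133 - 255956\right) = \left(-258942 + 38280\right) \left(-689089\right) = \left(-220662\right) \left(-689089\right) = 152055756918$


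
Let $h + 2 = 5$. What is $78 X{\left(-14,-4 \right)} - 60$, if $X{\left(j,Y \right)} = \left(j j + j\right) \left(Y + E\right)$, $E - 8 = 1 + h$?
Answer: $113508$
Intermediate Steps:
$h = 3$ ($h = -2 + 5 = 3$)
$E = 12$ ($E = 8 + \left(1 + 3\right) = 8 + 4 = 12$)
$X{\left(j,Y \right)} = \left(12 + Y\right) \left(j + j^{2}\right)$ ($X{\left(j,Y \right)} = \left(j j + j\right) \left(Y + 12\right) = \left(j^{2} + j\right) \left(12 + Y\right) = \left(j + j^{2}\right) \left(12 + Y\right) = \left(12 + Y\right) \left(j + j^{2}\right)$)
$78 X{\left(-14,-4 \right)} - 60 = 78 \left(- 14 \left(12 - 4 + 12 \left(-14\right) - -56\right)\right) - 60 = 78 \left(- 14 \left(12 - 4 - 168 + 56\right)\right) - 60 = 78 \left(\left(-14\right) \left(-104\right)\right) - 60 = 78 \cdot 1456 - 60 = 113568 - 60 = 113508$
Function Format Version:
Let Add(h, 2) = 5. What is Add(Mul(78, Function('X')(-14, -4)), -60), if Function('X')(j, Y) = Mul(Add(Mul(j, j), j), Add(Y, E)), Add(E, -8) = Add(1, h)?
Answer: 113508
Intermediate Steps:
h = 3 (h = Add(-2, 5) = 3)
E = 12 (E = Add(8, Add(1, 3)) = Add(8, 4) = 12)
Function('X')(j, Y) = Mul(Add(12, Y), Add(j, Pow(j, 2))) (Function('X')(j, Y) = Mul(Add(Mul(j, j), j), Add(Y, 12)) = Mul(Add(Pow(j, 2), j), Add(12, Y)) = Mul(Add(j, Pow(j, 2)), Add(12, Y)) = Mul(Add(12, Y), Add(j, Pow(j, 2))))
Add(Mul(78, Function('X')(-14, -4)), -60) = Add(Mul(78, Mul(-14, Add(12, -4, Mul(12, -14), Mul(-4, -14)))), -60) = Add(Mul(78, Mul(-14, Add(12, -4, -168, 56))), -60) = Add(Mul(78, Mul(-14, -104)), -60) = Add(Mul(78, 1456), -60) = Add(113568, -60) = 113508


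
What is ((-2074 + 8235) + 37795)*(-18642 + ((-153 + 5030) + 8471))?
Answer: -232703064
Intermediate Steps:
((-2074 + 8235) + 37795)*(-18642 + ((-153 + 5030) + 8471)) = (6161 + 37795)*(-18642 + (4877 + 8471)) = 43956*(-18642 + 13348) = 43956*(-5294) = -232703064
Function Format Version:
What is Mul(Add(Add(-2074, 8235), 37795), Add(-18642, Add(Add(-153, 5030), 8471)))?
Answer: -232703064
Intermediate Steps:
Mul(Add(Add(-2074, 8235), 37795), Add(-18642, Add(Add(-153, 5030), 8471))) = Mul(Add(6161, 37795), Add(-18642, Add(4877, 8471))) = Mul(43956, Add(-18642, 13348)) = Mul(43956, -5294) = -232703064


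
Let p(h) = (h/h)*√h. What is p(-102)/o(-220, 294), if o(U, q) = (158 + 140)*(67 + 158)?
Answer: I*√102/67050 ≈ 0.00015063*I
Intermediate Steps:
p(h) = √h (p(h) = 1*√h = √h)
o(U, q) = 67050 (o(U, q) = 298*225 = 67050)
p(-102)/o(-220, 294) = √(-102)/67050 = (I*√102)*(1/67050) = I*√102/67050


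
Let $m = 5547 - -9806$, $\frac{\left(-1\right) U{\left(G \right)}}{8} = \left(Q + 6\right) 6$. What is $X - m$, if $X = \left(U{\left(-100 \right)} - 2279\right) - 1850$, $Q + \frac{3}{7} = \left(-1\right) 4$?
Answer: $- \frac{136902}{7} \approx -19557.0$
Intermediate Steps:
$Q = - \frac{31}{7}$ ($Q = - \frac{3}{7} - 4 = - \frac{31}{7} \approx -4.4286$)
$U{\left(G \right)} = - \frac{528}{7}$ ($U{\left(G \right)} = - 8 \left(- \frac{31}{7} + 6\right) 6 = - 8 \cdot \frac{11}{7} \cdot 6 = \left(-8\right) \frac{66}{7} = - \frac{528}{7}$)
$m = 15353$ ($m = 5547 + 9806 = 15353$)
$X = - \frac{29431}{7}$ ($X = \left(- \frac{528}{7} - 2279\right) - 1850 = - \frac{16481}{7} - 1850 = - \frac{29431}{7} \approx -4204.4$)
$X - m = - \frac{29431}{7} - 15353 = - \frac{136902}{7}$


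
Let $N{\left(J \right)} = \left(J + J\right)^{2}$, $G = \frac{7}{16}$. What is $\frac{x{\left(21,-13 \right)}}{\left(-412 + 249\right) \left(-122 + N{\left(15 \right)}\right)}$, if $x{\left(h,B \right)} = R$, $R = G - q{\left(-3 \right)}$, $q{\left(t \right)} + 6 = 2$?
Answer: $- \frac{71}{2029024} \approx -3.4992 \cdot 10^{-5}$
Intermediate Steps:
$q{\left(t \right)} = -4$ ($q{\left(t \right)} = -6 + 2 = -4$)
$G = \frac{7}{16}$ ($G = 7 \cdot \frac{1}{16} = \frac{7}{16} \approx 0.4375$)
$N{\left(J \right)} = 4 J^{2}$ ($N{\left(J \right)} = \left(2 J\right)^{2} = 4 J^{2}$)
$R = \frac{71}{16}$ ($R = \frac{7}{16} - -4 = \frac{7}{16} + 4 = \frac{71}{16} \approx 4.4375$)
$x{\left(h,B \right)} = \frac{71}{16}$
$\frac{x{\left(21,-13 \right)}}{\left(-412 + 249\right) \left(-122 + N{\left(15 \right)}\right)} = \frac{71}{16 \left(-412 + 249\right) \left(-122 + 4 \cdot 15^{2}\right)} = \frac{71}{16 \left(- 163 \left(-122 + 4 \cdot 225\right)\right)} = \frac{71}{16 \left(- 163 \left(-122 + 900\right)\right)} = \frac{71}{16 \left(\left(-163\right) 778\right)} = \frac{71}{16 \left(-126814\right)} = \frac{71}{16} \left(- \frac{1}{126814}\right) = - \frac{71}{2029024}$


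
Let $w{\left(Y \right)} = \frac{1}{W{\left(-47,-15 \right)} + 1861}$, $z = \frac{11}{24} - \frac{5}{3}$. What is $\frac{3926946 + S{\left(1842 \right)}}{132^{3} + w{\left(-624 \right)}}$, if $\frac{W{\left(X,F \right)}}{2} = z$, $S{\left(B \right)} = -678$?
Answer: $\frac{7297296267}{4274682193} \approx 1.7071$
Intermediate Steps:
$z = - \frac{29}{24}$ ($z = 11 \cdot \frac{1}{24} - \frac{5}{3} = \frac{11}{24} - \frac{5}{3} = - \frac{29}{24} \approx -1.2083$)
$W{\left(X,F \right)} = - \frac{29}{12}$ ($W{\left(X,F \right)} = 2 \left(- \frac{29}{24}\right) = - \frac{29}{12}$)
$w{\left(Y \right)} = \frac{12}{22303}$ ($w{\left(Y \right)} = \frac{1}{- \frac{29}{12} + 1861} = \frac{1}{\frac{22303}{12}} = \frac{12}{22303}$)
$\frac{3926946 + S{\left(1842 \right)}}{132^{3} + w{\left(-624 \right)}} = \frac{3926946 - 678}{132^{3} + \frac{12}{22303}} = \frac{3926268}{2299968 + \frac{12}{22303}} = \frac{3926268}{\frac{51296186316}{22303}} = 3926268 \cdot \frac{22303}{51296186316} = \frac{7297296267}{4274682193}$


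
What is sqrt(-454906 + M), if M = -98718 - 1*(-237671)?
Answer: I*sqrt(315953) ≈ 562.1*I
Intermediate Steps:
M = 138953 (M = -98718 + 237671 = 138953)
sqrt(-454906 + M) = sqrt(-454906 + 138953) = sqrt(-315953) = I*sqrt(315953)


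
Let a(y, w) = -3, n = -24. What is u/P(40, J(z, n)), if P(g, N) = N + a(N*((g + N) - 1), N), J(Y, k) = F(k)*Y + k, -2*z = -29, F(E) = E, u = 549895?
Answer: -109979/75 ≈ -1466.4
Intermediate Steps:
z = 29/2 (z = -½*(-29) = 29/2 ≈ 14.500)
J(Y, k) = k + Y*k (J(Y, k) = k*Y + k = Y*k + k = k + Y*k)
P(g, N) = -3 + N (P(g, N) = N - 3 = -3 + N)
u/P(40, J(z, n)) = 549895/(-3 - 24*(1 + 29/2)) = 549895/(-3 - 24*31/2) = 549895/(-3 - 372) = 549895/(-375) = 549895*(-1/375) = -109979/75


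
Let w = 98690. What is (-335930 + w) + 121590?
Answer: -115650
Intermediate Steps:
(-335930 + w) + 121590 = (-335930 + 98690) + 121590 = -237240 + 121590 = -115650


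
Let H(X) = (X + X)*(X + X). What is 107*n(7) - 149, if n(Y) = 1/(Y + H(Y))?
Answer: -30140/203 ≈ -148.47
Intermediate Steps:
H(X) = 4*X² (H(X) = (2*X)*(2*X) = 4*X²)
n(Y) = 1/(Y + 4*Y²)
107*n(7) - 149 = 107*(1/(7*(1 + 4*7))) - 149 = 107*(1/(7*(1 + 28))) - 149 = 107*((⅐)/29) - 149 = 107*((⅐)*(1/29)) - 149 = 107*(1/203) - 149 = 107/203 - 149 = -30140/203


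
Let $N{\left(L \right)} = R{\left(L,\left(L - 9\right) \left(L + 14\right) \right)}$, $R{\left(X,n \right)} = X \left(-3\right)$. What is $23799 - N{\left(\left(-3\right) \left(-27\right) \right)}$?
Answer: $24042$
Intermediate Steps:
$R{\left(X,n \right)} = - 3 X$
$N{\left(L \right)} = - 3 L$
$23799 - N{\left(\left(-3\right) \left(-27\right) \right)} = 23799 - - 3 \left(\left(-3\right) \left(-27\right)\right) = 23799 - \left(-3\right) 81 = 23799 - -243 = 23799 + 243 = 24042$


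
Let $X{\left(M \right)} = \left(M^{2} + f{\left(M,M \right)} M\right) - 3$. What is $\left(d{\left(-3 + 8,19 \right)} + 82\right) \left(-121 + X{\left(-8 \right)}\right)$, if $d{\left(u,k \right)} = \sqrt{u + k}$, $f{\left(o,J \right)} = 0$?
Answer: $-4920 - 120 \sqrt{6} \approx -5213.9$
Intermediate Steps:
$X{\left(M \right)} = -3 + M^{2}$ ($X{\left(M \right)} = \left(M^{2} + 0 M\right) - 3 = \left(M^{2} + 0\right) - 3 = M^{2} - 3 = -3 + M^{2}$)
$d{\left(u,k \right)} = \sqrt{k + u}$
$\left(d{\left(-3 + 8,19 \right)} + 82\right) \left(-121 + X{\left(-8 \right)}\right) = \left(\sqrt{19 + \left(-3 + 8\right)} + 82\right) \left(-121 - \left(3 - \left(-8\right)^{2}\right)\right) = \left(\sqrt{19 + 5} + 82\right) \left(-121 + \left(-3 + 64\right)\right) = \left(\sqrt{24} + 82\right) \left(-121 + 61\right) = \left(2 \sqrt{6} + 82\right) \left(-60\right) = \left(82 + 2 \sqrt{6}\right) \left(-60\right) = -4920 - 120 \sqrt{6}$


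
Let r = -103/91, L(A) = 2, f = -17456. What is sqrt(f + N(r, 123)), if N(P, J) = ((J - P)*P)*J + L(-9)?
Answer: 3*I*sqrt(31960622)/91 ≈ 186.38*I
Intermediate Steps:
r = -103/91 (r = -103*1/91 = -103/91 ≈ -1.1319)
N(P, J) = 2 + J*P*(J - P) (N(P, J) = ((J - P)*P)*J + 2 = (P*(J - P))*J + 2 = J*P*(J - P) + 2 = 2 + J*P*(J - P))
sqrt(f + N(r, 123)) = sqrt(-17456 + (2 - 103/91*123**2 - 1*123*(-103/91)**2)) = sqrt(-17456 + (2 - 103/91*15129 - 1*123*10609/8281)) = sqrt(-17456 + (2 - 1558287/91 - 1304907/8281)) = sqrt(-17456 - 143092462/8281) = sqrt(-287645598/8281) = 3*I*sqrt(31960622)/91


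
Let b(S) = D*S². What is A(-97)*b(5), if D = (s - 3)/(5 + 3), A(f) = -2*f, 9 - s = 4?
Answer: 2425/2 ≈ 1212.5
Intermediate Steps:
s = 5 (s = 9 - 1*4 = 9 - 4 = 5)
D = ¼ (D = (5 - 3)/(5 + 3) = 2/8 = 2*(⅛) = ¼ ≈ 0.25000)
b(S) = S²/4
A(-97)*b(5) = (-2*(-97))*((¼)*5²) = 194*((¼)*25) = 194*(25/4) = 2425/2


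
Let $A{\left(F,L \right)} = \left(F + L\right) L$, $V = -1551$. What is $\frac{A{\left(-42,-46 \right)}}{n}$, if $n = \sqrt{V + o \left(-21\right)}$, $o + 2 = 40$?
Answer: $- \frac{4048 i \sqrt{29}}{261} \approx - 83.522 i$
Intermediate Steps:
$o = 38$ ($o = -2 + 40 = 38$)
$A{\left(F,L \right)} = L \left(F + L\right)$
$n = 9 i \sqrt{29}$ ($n = \sqrt{-1551 + 38 \left(-21\right)} = \sqrt{-1551 - 798} = \sqrt{-2349} = 9 i \sqrt{29} \approx 48.466 i$)
$\frac{A{\left(-42,-46 \right)}}{n} = \frac{\left(-46\right) \left(-42 - 46\right)}{9 i \sqrt{29}} = \left(-46\right) \left(-88\right) \left(- \frac{i \sqrt{29}}{261}\right) = 4048 \left(- \frac{i \sqrt{29}}{261}\right) = - \frac{4048 i \sqrt{29}}{261}$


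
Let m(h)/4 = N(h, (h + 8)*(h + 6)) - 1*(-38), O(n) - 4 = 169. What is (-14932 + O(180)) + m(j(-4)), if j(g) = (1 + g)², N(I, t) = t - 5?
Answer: -13607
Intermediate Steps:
O(n) = 173 (O(n) = 4 + 169 = 173)
N(I, t) = -5 + t
m(h) = 132 + 4*(6 + h)*(8 + h) (m(h) = 4*((-5 + (h + 8)*(h + 6)) - 1*(-38)) = 4*((-5 + (8 + h)*(6 + h)) + 38) = 4*((-5 + (6 + h)*(8 + h)) + 38) = 4*(33 + (6 + h)*(8 + h)) = 132 + 4*(6 + h)*(8 + h))
(-14932 + O(180)) + m(j(-4)) = (-14932 + 173) + (324 + 4*((1 - 4)²)² + 56*(1 - 4)²) = -14759 + (324 + 4*((-3)²)² + 56*(-3)²) = -14759 + (324 + 4*9² + 56*9) = -14759 + (324 + 4*81 + 504) = -14759 + (324 + 324 + 504) = -14759 + 1152 = -13607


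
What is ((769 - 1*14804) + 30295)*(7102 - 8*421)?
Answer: 60714840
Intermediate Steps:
((769 - 1*14804) + 30295)*(7102 - 8*421) = ((769 - 14804) + 30295)*(7102 - 3368) = (-14035 + 30295)*3734 = 16260*3734 = 60714840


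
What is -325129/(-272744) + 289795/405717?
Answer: 2048060291/1074338616 ≈ 1.9063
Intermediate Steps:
-325129/(-272744) + 289795/405717 = -325129*(-1/272744) + 289795*(1/405717) = 325129/272744 + 289795/405717 = 2048060291/1074338616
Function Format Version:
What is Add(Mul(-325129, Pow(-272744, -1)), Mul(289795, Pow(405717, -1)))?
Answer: Rational(2048060291, 1074338616) ≈ 1.9063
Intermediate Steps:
Add(Mul(-325129, Pow(-272744, -1)), Mul(289795, Pow(405717, -1))) = Add(Mul(-325129, Rational(-1, 272744)), Mul(289795, Rational(1, 405717))) = Add(Rational(325129, 272744), Rational(289795, 405717)) = Rational(2048060291, 1074338616)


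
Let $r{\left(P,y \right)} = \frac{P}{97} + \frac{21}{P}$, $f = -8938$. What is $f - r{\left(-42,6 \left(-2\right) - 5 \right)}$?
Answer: $- \frac{1733791}{194} \approx -8937.1$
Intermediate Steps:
$r{\left(P,y \right)} = \frac{21}{P} + \frac{P}{97}$ ($r{\left(P,y \right)} = P \frac{1}{97} + \frac{21}{P} = \frac{P}{97} + \frac{21}{P} = \frac{21}{P} + \frac{P}{97}$)
$f - r{\left(-42,6 \left(-2\right) - 5 \right)} = -8938 - \left(\frac{21}{-42} + \frac{1}{97} \left(-42\right)\right) = -8938 - \left(21 \left(- \frac{1}{42}\right) - \frac{42}{97}\right) = -8938 - \left(- \frac{1}{2} - \frac{42}{97}\right) = -8938 - - \frac{181}{194} = -8938 + \frac{181}{194} = - \frac{1733791}{194}$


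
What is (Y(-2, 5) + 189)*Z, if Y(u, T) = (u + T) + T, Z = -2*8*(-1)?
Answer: 3152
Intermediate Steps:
Z = 16 (Z = -16*(-1) = 16)
Y(u, T) = u + 2*T (Y(u, T) = (T + u) + T = u + 2*T)
(Y(-2, 5) + 189)*Z = ((-2 + 2*5) + 189)*16 = ((-2 + 10) + 189)*16 = (8 + 189)*16 = 197*16 = 3152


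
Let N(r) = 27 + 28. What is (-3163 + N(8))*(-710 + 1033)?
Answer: -1003884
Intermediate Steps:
N(r) = 55
(-3163 + N(8))*(-710 + 1033) = (-3163 + 55)*(-710 + 1033) = -3108*323 = -1003884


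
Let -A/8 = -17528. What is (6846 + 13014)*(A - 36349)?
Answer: 2062957500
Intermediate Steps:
A = 140224 (A = -8*(-17528) = 140224)
(6846 + 13014)*(A - 36349) = (6846 + 13014)*(140224 - 36349) = 19860*103875 = 2062957500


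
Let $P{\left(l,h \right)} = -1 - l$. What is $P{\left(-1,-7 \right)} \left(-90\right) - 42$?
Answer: $-42$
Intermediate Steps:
$P{\left(-1,-7 \right)} \left(-90\right) - 42 = \left(-1 - -1\right) \left(-90\right) - 42 = \left(-1 + 1\right) \left(-90\right) - 42 = 0 \left(-90\right) - 42 = 0 - 42 = -42$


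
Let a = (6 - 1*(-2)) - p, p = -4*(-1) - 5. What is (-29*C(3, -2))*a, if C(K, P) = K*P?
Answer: 1566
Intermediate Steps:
p = -1 (p = 4 - 5 = -1)
a = 9 (a = (6 - 1*(-2)) - 1*(-1) = (6 + 2) + 1 = 8 + 1 = 9)
(-29*C(3, -2))*a = -87*(-2)*9 = -29*(-6)*9 = 174*9 = 1566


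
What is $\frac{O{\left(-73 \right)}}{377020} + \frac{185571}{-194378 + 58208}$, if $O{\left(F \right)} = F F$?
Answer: $- \frac{769314761}{570431260} \approx -1.3487$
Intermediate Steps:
$O{\left(F \right)} = F^{2}$
$\frac{O{\left(-73 \right)}}{377020} + \frac{185571}{-194378 + 58208} = \frac{\left(-73\right)^{2}}{377020} + \frac{185571}{-194378 + 58208} = 5329 \cdot \frac{1}{377020} + \frac{185571}{-136170} = \frac{5329}{377020} + 185571 \left(- \frac{1}{136170}\right) = \frac{5329}{377020} - \frac{20619}{15130} = - \frac{769314761}{570431260}$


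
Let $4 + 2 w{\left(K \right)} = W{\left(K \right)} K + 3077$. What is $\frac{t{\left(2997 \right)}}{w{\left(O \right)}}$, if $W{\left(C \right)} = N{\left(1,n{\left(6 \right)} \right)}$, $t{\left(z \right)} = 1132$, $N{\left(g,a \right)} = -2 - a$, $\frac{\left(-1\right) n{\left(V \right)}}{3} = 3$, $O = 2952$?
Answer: $\frac{2264}{23737} \approx 0.095379$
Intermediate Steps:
$n{\left(V \right)} = -9$ ($n{\left(V \right)} = \left(-3\right) 3 = -9$)
$W{\left(C \right)} = 7$ ($W{\left(C \right)} = -2 - -9 = -2 + 9 = 7$)
$w{\left(K \right)} = \frac{3073}{2} + \frac{7 K}{2}$ ($w{\left(K \right)} = -2 + \frac{7 K + 3077}{2} = -2 + \frac{3077 + 7 K}{2} = -2 + \left(\frac{3077}{2} + \frac{7 K}{2}\right) = \frac{3073}{2} + \frac{7 K}{2}$)
$\frac{t{\left(2997 \right)}}{w{\left(O \right)}} = \frac{1132}{\frac{3073}{2} + \frac{7}{2} \cdot 2952} = \frac{1132}{\frac{3073}{2} + 10332} = \frac{1132}{\frac{23737}{2}} = 1132 \cdot \frac{2}{23737} = \frac{2264}{23737}$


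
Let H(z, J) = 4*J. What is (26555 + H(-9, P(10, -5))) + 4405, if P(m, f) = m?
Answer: 31000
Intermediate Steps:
(26555 + H(-9, P(10, -5))) + 4405 = (26555 + 4*10) + 4405 = (26555 + 40) + 4405 = 26595 + 4405 = 31000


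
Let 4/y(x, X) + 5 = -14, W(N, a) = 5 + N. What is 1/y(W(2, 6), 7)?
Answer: -19/4 ≈ -4.7500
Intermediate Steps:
y(x, X) = -4/19 (y(x, X) = 4/(-5 - 14) = 4/(-19) = 4*(-1/19) = -4/19)
1/y(W(2, 6), 7) = 1/(-4/19) = -19/4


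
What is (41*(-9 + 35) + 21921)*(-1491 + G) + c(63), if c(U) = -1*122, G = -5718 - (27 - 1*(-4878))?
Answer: -278464640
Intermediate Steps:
G = -10623 (G = -5718 - (27 + 4878) = -5718 - 1*4905 = -5718 - 4905 = -10623)
c(U) = -122
(41*(-9 + 35) + 21921)*(-1491 + G) + c(63) = (41*(-9 + 35) + 21921)*(-1491 - 10623) - 122 = (41*26 + 21921)*(-12114) - 122 = (1066 + 21921)*(-12114) - 122 = 22987*(-12114) - 122 = -278464518 - 122 = -278464640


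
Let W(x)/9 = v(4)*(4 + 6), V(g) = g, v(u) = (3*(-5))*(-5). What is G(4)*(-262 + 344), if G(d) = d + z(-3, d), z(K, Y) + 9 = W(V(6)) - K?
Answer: 553336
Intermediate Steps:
v(u) = 75 (v(u) = -15*(-5) = 75)
W(x) = 6750 (W(x) = 9*(75*(4 + 6)) = 9*(75*10) = 9*750 = 6750)
z(K, Y) = 6741 - K (z(K, Y) = -9 + (6750 - K) = 6741 - K)
G(d) = 6744 + d (G(d) = d + (6741 - 1*(-3)) = d + (6741 + 3) = d + 6744 = 6744 + d)
G(4)*(-262 + 344) = (6744 + 4)*(-262 + 344) = 6748*82 = 553336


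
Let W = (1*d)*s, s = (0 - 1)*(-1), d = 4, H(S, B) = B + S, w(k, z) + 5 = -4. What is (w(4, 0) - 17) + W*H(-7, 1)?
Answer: -50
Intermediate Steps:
w(k, z) = -9 (w(k, z) = -5 - 4 = -9)
s = 1 (s = -1*(-1) = 1)
W = 4 (W = (1*4)*1 = 4*1 = 4)
(w(4, 0) - 17) + W*H(-7, 1) = (-9 - 17) + 4*(1 - 7) = -26 + 4*(-6) = -26 - 24 = -50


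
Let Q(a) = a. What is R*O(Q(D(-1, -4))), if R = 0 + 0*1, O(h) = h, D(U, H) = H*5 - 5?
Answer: 0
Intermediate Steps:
D(U, H) = -5 + 5*H (D(U, H) = 5*H - 5 = -5 + 5*H)
R = 0 (R = 0 + 0 = 0)
R*O(Q(D(-1, -4))) = 0*(-5 + 5*(-4)) = 0*(-5 - 20) = 0*(-25) = 0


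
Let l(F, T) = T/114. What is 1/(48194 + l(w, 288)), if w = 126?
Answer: 19/915734 ≈ 2.0748e-5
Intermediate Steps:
l(F, T) = T/114 (l(F, T) = T*(1/114) = T/114)
1/(48194 + l(w, 288)) = 1/(48194 + (1/114)*288) = 1/(48194 + 48/19) = 1/(915734/19) = 19/915734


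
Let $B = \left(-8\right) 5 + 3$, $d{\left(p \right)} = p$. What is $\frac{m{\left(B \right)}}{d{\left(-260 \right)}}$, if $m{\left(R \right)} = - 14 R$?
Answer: $- \frac{259}{130} \approx -1.9923$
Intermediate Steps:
$B = -37$ ($B = -40 + 3 = -37$)
$\frac{m{\left(B \right)}}{d{\left(-260 \right)}} = \frac{\left(-14\right) \left(-37\right)}{-260} = 518 \left(- \frac{1}{260}\right) = - \frac{259}{130}$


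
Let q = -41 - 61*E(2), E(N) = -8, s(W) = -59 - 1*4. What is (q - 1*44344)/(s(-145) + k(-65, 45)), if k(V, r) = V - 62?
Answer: 43897/190 ≈ 231.04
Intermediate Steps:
k(V, r) = -62 + V
s(W) = -63 (s(W) = -59 - 4 = -63)
q = 447 (q = -41 - 61*(-8) = -41 + 488 = 447)
(q - 1*44344)/(s(-145) + k(-65, 45)) = (447 - 1*44344)/(-63 + (-62 - 65)) = (447 - 44344)/(-63 - 127) = -43897/(-190) = -43897*(-1/190) = 43897/190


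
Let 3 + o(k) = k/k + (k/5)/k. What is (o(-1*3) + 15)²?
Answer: 4356/25 ≈ 174.24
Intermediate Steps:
o(k) = -9/5 (o(k) = -3 + (k/k + (k/5)/k) = -3 + (1 + (k*(⅕))/k) = -3 + (1 + (k/5)/k) = -3 + (1 + ⅕) = -3 + 6/5 = -9/5)
(o(-1*3) + 15)² = (-9/5 + 15)² = (66/5)² = 4356/25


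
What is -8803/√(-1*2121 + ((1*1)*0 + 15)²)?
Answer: 8803*I*√474/948 ≈ 202.17*I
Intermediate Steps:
-8803/√(-1*2121 + ((1*1)*0 + 15)²) = -8803/√(-2121 + (1*0 + 15)²) = -8803/√(-2121 + (0 + 15)²) = -8803/√(-2121 + 15²) = -8803/√(-2121 + 225) = -8803*(-I*√474/948) = -(-8803)*I*√474/948 = 8803*I*√474/948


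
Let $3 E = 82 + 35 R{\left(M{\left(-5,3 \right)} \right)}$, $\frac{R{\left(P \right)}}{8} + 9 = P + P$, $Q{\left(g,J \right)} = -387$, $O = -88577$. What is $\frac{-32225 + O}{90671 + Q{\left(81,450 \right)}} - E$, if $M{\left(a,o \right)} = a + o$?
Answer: $\frac{53478011}{45142} \approx 1184.7$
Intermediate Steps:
$R{\left(P \right)} = -72 + 16 P$ ($R{\left(P \right)} = -72 + 8 \left(P + P\right) = -72 + 8 \cdot 2 P = -72 + 16 P$)
$E = -1186$ ($E = \frac{82 + 35 \left(-72 + 16 \left(-5 + 3\right)\right)}{3} = \frac{82 + 35 \left(-72 + 16 \left(-2\right)\right)}{3} = \frac{82 + 35 \left(-72 - 32\right)}{3} = \frac{82 + 35 \left(-104\right)}{3} = \frac{82 - 3640}{3} = \frac{1}{3} \left(-3558\right) = -1186$)
$\frac{-32225 + O}{90671 + Q{\left(81,450 \right)}} - E = \frac{-32225 - 88577}{90671 - 387} - -1186 = - \frac{120802}{90284} + 1186 = \left(-120802\right) \frac{1}{90284} + 1186 = - \frac{60401}{45142} + 1186 = \frac{53478011}{45142}$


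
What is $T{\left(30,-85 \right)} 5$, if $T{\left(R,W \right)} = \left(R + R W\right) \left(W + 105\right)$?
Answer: $-252000$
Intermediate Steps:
$T{\left(R,W \right)} = \left(105 + W\right) \left(R + R W\right)$ ($T{\left(R,W \right)} = \left(R + R W\right) \left(105 + W\right) = \left(105 + W\right) \left(R + R W\right)$)
$T{\left(30,-85 \right)} 5 = 30 \left(105 + \left(-85\right)^{2} + 106 \left(-85\right)\right) 5 = 30 \left(105 + 7225 - 9010\right) 5 = 30 \left(-1680\right) 5 = \left(-50400\right) 5 = -252000$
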